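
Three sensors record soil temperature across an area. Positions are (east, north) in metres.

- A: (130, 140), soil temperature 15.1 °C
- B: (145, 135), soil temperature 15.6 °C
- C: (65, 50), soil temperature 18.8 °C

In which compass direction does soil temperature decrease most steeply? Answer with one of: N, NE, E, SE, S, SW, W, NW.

N

Taking A as reference: B−A = (15, -5, +0.5); C−A = (-65, -90, +3.7).
Solve a·Δx + b·Δy = ΔT: det = 15·(-90) − (-65)·(-5) = -1675.
∂T/∂x = [(+0.5)·(-90) − (+3.7)·(-5)] / -1675 = +0.01582
∂T/∂y = [15·(+3.7) − (-65)·(+0.5)] / -1675 = -0.05254
Steepest decrease is along −∇f = (-0.01582 E, +0.05254 N) → north.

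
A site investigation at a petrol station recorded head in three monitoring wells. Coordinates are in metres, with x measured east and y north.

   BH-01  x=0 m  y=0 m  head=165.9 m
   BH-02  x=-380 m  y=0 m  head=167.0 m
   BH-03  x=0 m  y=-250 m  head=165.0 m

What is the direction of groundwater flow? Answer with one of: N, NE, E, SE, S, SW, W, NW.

∂h/∂x = (167.0 − 165.9) / (-380 − 0) = -0.002895
∂h/∂y = (165.0 − 165.9) / (-250 − 0) = +0.003600
Flow = −∇h = (+0.002895 east, -0.003600 north), which points southeast.

SE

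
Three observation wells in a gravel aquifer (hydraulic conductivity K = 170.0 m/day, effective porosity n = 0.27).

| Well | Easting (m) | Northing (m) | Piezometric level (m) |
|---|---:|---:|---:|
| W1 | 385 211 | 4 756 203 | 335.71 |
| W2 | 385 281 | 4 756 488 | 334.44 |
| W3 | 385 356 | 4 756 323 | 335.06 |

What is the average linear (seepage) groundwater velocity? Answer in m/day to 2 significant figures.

Differences from W1: to W2 (Δx, Δy, Δh) = (70, 285, -1.27); to W3 = (145, 120, -0.65).
Solve a·Δx + b·Δy = Δh: det = 70·120 − 145·285 = -32925.
∂h/∂x = [(-1.27)·120 − (-0.65)·285] / -32925 = -0.0009977
∂h/∂y = [70·(-0.65) − 145·(-1.27)] / -32925 = -0.004211
|∇h| = √(-0.0009977² + -0.004211²) = 0.004328
Seepage velocity v = K·i/n = 170.0 × 0.004328 / 0.27 = 2.725 m/day.

2.7 m/day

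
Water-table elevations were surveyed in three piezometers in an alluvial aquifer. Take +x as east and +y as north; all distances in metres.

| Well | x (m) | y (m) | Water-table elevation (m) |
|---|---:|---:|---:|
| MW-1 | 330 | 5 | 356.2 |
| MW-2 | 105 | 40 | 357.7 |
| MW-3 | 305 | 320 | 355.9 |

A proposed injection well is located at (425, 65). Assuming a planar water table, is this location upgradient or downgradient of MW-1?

downgradient

Three-point gradient (reference MW-1): Δ to MW-2 = (-225, 35, +1.5), Δ to MW-3 = (-25, 315, -0.3).
∂h/∂x = -0.006900, ∂h/∂y = -0.001500 (det = -70000).
Head at (425, 65) = 356.2 + (-0.006900)·(95) + (-0.001500)·(60) = 355.45 m.
That is lower than the 356.2 m at MW-1, so the point is downgradient.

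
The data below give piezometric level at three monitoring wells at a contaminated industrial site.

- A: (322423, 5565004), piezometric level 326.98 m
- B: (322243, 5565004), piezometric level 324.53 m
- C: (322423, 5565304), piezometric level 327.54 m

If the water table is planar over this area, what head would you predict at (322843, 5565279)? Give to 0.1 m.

333.2 m

∂h/∂x = (324.53 − 326.98) / (322243 − 322423) = +0.01361
∂h/∂y = (327.54 − 326.98) / (5565304 − 5565004) = +0.001867
h(322843, 5565279) = 326.98 + (+0.01361)·(420) + (+0.001867)·(275) = 326.98 +5.717 +0.513 = 333.210 m.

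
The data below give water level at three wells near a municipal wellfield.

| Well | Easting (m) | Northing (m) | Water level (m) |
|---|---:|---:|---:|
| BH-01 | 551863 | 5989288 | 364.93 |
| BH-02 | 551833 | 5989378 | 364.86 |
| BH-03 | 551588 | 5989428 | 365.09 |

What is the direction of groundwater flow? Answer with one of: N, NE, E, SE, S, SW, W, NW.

Differences from BH-01: to BH-02 (Δx, Δy, Δh) = (-30, 90, -0.07); to BH-03 = (-275, 140, +0.16).
Solve a·Δx + b·Δy = Δh: det = (-30)·140 − (-275)·90 = 20550.
∂h/∂x = [(-0.07)·140 − (+0.16)·90] / 20550 = -0.001178
∂h/∂y = [(-30)·(+0.16) − (-275)·(-0.07)] / 20550 = -0.001170
Flow = −∇h = (+0.001178 east, +0.001170 north), which points northeast.

NE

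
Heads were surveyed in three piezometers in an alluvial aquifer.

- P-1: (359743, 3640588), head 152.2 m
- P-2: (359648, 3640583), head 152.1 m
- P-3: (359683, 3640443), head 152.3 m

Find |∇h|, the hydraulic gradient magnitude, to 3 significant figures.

0.00160

With h = a·x + b·y + c and P-1 as origin, the differences give:
  (-95)·a + (-5)·b = -0.1
  (-60)·a + (-145)·b = +0.1
Eliminate b (×(-145) and ×(-5), subtract): 13475·a = 15.00 → a = ∂h/∂x = +0.001113
Back-substitute: b = ∂h/∂y = -0.001150.
|∇h| = √(0.001113² + -0.001150²) = 0.0016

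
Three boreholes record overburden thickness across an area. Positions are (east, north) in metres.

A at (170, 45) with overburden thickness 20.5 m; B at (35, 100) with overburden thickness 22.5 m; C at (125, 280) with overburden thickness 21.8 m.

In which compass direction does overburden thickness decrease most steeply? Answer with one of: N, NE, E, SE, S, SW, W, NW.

Taking A as reference: B−A = (-135, 55, +2.0); C−A = (-45, 235, +1.3).
Solve a·Δx + b·Δy = Δd: det = (-135)·235 − (-45)·55 = -29250.
∂d/∂x = [(+2.0)·235 − (+1.3)·55] / -29250 = -0.01362
∂d/∂y = [(-135)·(+1.3) − (-45)·(+2.0)] / -29250 = +0.002923
Steepest decrease is along −∇f = (+0.01362 E, -0.002923 N) → east.

E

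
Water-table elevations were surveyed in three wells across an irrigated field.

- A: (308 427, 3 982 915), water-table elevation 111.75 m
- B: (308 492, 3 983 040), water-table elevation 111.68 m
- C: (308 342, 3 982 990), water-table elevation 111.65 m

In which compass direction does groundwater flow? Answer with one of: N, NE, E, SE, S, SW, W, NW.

NW

With h = a·x + b·y + c and A as origin, the differences give:
  65·a + 125·b = -0.07
  (-85)·a + 75·b = -0.10
Eliminate b (×75 and ×125, subtract): 15500·a = 7.250 → a = ∂h/∂x = +0.0004677
Back-substitute: b = ∂h/∂y = -0.0008032.
Flow = −∇h = (-0.0004677 east, +0.0008032 north), which points northwest.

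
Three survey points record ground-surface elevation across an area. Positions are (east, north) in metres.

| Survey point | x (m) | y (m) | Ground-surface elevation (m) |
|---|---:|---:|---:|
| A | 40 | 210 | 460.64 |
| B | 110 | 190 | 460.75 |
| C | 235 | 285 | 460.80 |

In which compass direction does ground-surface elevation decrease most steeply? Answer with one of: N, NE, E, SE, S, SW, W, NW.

Taking A as reference: B−A = (70, -20, +0.11); C−A = (195, 75, +0.16).
Determinant of the coordinate differences = 70·75 − 195·(-20) = 9150.
∂z/∂x = [(+0.11)·75 − (+0.16)·(-20)] / 9150 = +0.001251
∂z/∂y = [70·(+0.16) − 195·(+0.11)] / 9150 = -0.001120
Steepest decrease is along −∇f = (-0.001251 E, +0.001120 N) → northwest.

NW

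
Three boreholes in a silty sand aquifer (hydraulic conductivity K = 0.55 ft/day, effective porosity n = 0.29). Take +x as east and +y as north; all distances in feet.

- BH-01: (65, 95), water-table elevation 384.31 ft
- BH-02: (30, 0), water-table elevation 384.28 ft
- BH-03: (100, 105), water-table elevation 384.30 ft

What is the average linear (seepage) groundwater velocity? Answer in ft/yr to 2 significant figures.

Taking BH-01 as reference: BH-02−BH-01 = (-35, -95, -0.03); BH-03−BH-01 = (35, 10, -0.01).
Solve a·Δx + b·Δy = Δh: det = (-35)·10 − 35·(-95) = 2975.
∂h/∂x = [(-0.03)·10 − (-0.01)·(-95)] / 2975 = -0.0004202
∂h/∂y = [(-35)·(-0.01) − 35·(-0.03)] / 2975 = +0.0004706
|∇h| = √(-0.0004202² + 0.0004706²) = 0.0006309
Seepage velocity v = K·i/n = 0.55 × 0.0006309 / 0.29 = 0.001197 ft/day = 0.4372 ft/yr.

0.44 ft/yr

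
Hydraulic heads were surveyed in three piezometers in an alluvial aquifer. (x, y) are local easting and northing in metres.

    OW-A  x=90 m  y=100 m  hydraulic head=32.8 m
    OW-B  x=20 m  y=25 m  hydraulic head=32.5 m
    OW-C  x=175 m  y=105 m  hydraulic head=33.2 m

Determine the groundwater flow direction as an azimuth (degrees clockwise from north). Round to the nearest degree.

275°

Three-point gradient (reference OW-A): Δ to OW-B = (-70, -75, -0.3), Δ to OW-C = (85, 5, +0.4).
∂h/∂x = +0.004730, ∂h/∂y = -0.0004149 (det = 6025).
Flow direction (−∇h) has components (-0.004730 E, +0.0004149 N).
Azimuth = atan2(E, N) = atan2(-0.004730, +0.0004149) = 275.0° ≈ 275°.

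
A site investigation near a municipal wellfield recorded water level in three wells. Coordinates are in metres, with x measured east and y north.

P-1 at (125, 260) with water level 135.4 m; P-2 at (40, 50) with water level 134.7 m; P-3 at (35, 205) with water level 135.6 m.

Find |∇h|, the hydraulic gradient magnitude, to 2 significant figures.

Taking P-1 as reference: P-2−P-1 = (-85, -210, -0.7); P-3−P-1 = (-90, -55, +0.2).
Determinant of the coordinate differences = (-85)·(-55) − (-90)·(-210) = -14225.
∂h/∂x = [(-0.7)·(-55) − (+0.2)·(-210)] / -14225 = -0.005659
∂h/∂y = [(-85)·(+0.2) − (-90)·(-0.7)] / -14225 = +0.005624
|∇h| = √(-0.005659² + 0.005624²) = 0.007978

0.0080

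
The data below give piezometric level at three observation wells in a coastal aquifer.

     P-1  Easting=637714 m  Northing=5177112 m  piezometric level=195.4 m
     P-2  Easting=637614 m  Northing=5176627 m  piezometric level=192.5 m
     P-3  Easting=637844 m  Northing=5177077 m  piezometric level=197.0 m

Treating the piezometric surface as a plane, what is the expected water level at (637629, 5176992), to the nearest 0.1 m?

193.9 m

Taking P-1 as reference: P-2−P-1 = (-100, -485, -2.9); P-3−P-1 = (130, -35, +1.6).
Solve a·Δx + b·Δy = Δh: det = (-100)·(-35) − 130·(-485) = 66550.
∂h/∂x = [(-2.9)·(-35) − (+1.6)·(-485)] / 66550 = +0.01319
∂h/∂y = [(-100)·(+1.6) − 130·(-2.9)] / 66550 = +0.003261
h(637629, 5176992) = 195.4 + (+0.01319)·(-85) + (+0.003261)·(-120) = 195.4 -1.121 -0.391 = 193.888 m.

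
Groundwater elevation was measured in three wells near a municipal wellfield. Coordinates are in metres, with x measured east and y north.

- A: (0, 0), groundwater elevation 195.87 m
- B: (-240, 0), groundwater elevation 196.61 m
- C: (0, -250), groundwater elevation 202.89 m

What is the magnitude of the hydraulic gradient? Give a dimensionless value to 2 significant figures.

0.028

∂h/∂x = (196.61 − 195.87) / (-240 − 0) = -0.003083
∂h/∂y = (202.89 − 195.87) / (-250 − 0) = -0.02808
|∇h| = √(-0.003083² + -0.02808²) = 0.02825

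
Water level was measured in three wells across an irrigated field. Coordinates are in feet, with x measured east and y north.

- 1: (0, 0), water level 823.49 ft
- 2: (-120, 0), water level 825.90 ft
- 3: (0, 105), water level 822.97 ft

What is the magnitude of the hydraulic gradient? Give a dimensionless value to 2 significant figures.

∂h/∂x = (825.90 − 823.49) / (-120 − 0) = -0.02008
∂h/∂y = (822.97 − 823.49) / (105 − 0) = -0.004952
|∇h| = √(-0.02008² + -0.004952²) = 0.02068

0.021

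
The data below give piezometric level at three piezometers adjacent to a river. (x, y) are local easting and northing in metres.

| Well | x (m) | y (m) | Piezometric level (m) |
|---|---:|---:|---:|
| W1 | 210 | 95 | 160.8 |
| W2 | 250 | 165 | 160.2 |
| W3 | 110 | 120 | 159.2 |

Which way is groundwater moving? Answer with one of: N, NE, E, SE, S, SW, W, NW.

Taking W1 as reference: W2−W1 = (40, 70, -0.6); W3−W1 = (-100, 25, -1.6).
Solve a·Δx + b·Δy = Δh: det = 40·25 − (-100)·70 = 8000.
∂h/∂x = [(-0.6)·25 − (-1.6)·70] / 8000 = +0.01213
∂h/∂y = [40·(-1.6) − (-100)·(-0.6)] / 8000 = -0.01550
Flow = −∇h = (-0.01213 east, +0.01550 north), which points northwest.

NW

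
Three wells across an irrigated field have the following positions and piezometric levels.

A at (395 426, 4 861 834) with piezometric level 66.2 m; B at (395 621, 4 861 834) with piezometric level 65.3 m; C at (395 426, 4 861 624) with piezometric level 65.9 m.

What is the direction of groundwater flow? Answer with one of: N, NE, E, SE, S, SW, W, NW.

E

∂h/∂x = (65.3 − 66.2) / (395621 − 395426) = -0.004615
∂h/∂y = (65.9 − 66.2) / (4861624 − 4861834) = +0.001429
Flow = −∇h = (+0.004615 east, -0.001429 north), which points east.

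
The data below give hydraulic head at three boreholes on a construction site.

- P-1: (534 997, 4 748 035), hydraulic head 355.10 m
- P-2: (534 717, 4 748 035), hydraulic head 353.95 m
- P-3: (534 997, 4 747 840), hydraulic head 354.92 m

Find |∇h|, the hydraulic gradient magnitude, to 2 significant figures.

0.0042

∂h/∂x = (353.95 − 355.10) / (534717 − 534997) = +0.004107
∂h/∂y = (354.92 − 355.10) / (4747840 − 4748035) = +0.0009231
|∇h| = √(0.004107² + 0.0009231²) = 0.004209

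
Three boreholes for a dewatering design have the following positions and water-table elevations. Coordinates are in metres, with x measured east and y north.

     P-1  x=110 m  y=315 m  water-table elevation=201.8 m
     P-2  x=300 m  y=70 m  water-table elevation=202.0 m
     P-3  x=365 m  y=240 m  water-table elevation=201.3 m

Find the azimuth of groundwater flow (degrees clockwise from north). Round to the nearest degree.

Differences from P-1: to P-2 (Δx, Δy, Δh) = (190, -245, +0.2); to P-3 = (255, -75, -0.5).
Determinant of the coordinate differences = 190·(-75) − 255·(-245) = 48225.
∂h/∂x = [(+0.2)·(-75) − (-0.5)·(-245)] / 48225 = -0.002851
∂h/∂y = [190·(-0.5) − 255·(+0.2)] / 48225 = -0.003027
Flow direction (−∇h) has components (+0.002851 E, +0.003027 N).
Azimuth = atan2(E, N) = atan2(+0.002851, +0.003027) = 43.3° ≈ 043°.

043°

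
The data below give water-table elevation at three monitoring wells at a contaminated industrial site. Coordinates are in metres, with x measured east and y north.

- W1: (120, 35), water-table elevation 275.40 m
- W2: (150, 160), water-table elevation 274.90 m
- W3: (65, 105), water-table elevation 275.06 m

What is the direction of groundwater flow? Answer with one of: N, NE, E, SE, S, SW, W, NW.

Differences from W1: to W2 (Δx, Δy, Δh) = (30, 125, -0.50); to W3 = (-55, 70, -0.34).
Determinant of the coordinate differences = 30·70 − (-55)·125 = 8975.
∂h/∂x = [(-0.50)·70 − (-0.34)·125] / 8975 = +0.0008357
∂h/∂y = [30·(-0.34) − (-55)·(-0.50)] / 8975 = -0.004201
Flow = −∇h = (-0.0008357 east, +0.004201 north), which points north.

N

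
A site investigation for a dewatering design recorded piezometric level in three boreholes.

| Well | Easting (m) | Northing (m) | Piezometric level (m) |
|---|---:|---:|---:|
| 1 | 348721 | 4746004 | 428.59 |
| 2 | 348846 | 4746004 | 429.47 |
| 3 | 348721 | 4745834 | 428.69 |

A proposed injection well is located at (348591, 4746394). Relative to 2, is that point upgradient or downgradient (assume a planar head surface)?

∂h/∂x = (429.47 − 428.59) / (348846 − 348721) = +0.007040
∂h/∂y = (428.69 − 428.59) / (4745834 − 4746004) = -0.0005882
Head at (348591, 4746394) = 428.59 + (+0.007040)·(-130) + (-0.0005882)·(390) = 427.45 m.
That is lower than the 429.47 m at 2, so the point is downgradient.

downgradient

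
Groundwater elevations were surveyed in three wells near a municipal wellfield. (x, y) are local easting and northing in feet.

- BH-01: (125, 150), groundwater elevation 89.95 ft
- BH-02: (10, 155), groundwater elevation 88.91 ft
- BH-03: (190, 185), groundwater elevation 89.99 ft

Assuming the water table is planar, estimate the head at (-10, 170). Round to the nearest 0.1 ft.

88.5 ft

Differences from BH-01: to BH-02 (Δx, Δy, Δh) = (-115, 5, -1.04); to BH-03 = (65, 35, +0.04).
Determinant of the coordinate differences = (-115)·35 − 65·5 = -4350.
∂h/∂x = [(-1.04)·35 − (+0.04)·5] / -4350 = +0.008414
∂h/∂y = [(-115)·(+0.04) − 65·(-1.04)] / -4350 = -0.01448
h(-10, 170) = 89.95 + (+0.008414)·(-135) + (-0.01448)·(20) = 89.95 -1.136 -0.290 = 88.524 ft.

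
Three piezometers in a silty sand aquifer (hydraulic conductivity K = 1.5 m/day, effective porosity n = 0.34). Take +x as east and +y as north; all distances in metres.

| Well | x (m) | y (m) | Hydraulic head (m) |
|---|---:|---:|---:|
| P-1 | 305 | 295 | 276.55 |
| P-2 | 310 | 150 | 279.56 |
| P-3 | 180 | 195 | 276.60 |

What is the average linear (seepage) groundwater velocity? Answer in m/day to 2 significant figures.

0.11 m/day

Three-point gradient (reference P-1): Δ to P-2 = (5, -145, +3.01), Δ to P-3 = (-125, -100, +0.05).
∂h/∂x = +0.01577, ∂h/∂y = -0.02021 (det = -18625).
|∇h| = √(0.01577² + -0.02021²) = 0.02563
Seepage velocity v = K·i/n = 1.5 × 0.02563 / 0.34 = 0.1131 m/day.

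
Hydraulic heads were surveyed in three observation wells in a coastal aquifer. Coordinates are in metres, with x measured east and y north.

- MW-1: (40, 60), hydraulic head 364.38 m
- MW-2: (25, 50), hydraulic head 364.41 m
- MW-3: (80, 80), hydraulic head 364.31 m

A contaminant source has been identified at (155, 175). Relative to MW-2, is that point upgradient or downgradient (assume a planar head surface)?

Taking MW-1 as reference: MW-2−MW-1 = (-15, -10, +0.03); MW-3−MW-1 = (40, 20, -0.07).
Determinant of the coordinate differences = (-15)·20 − 40·(-10) = 100.
∂h/∂x = [(+0.03)·20 − (-0.07)·(-10)] / 100 = -0.0010000
∂h/∂y = [(-15)·(-0.07) − 40·(+0.03)] / 100 = -0.001500
Head at (155, 175) = 364.38 + (-0.0010000)·(115) + (-0.001500)·(115) = 364.09 m.
That is lower than the 364.41 m at MW-2, so the point is downgradient.

downgradient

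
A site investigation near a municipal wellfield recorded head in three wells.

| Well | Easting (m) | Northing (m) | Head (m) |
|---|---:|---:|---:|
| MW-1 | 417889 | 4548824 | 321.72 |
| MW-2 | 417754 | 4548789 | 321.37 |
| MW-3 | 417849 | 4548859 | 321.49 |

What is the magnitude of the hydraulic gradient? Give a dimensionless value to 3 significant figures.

Three-point gradient (reference MW-1): Δ to MW-2 = (-135, -35, -0.35), Δ to MW-3 = (-40, 35, -0.23).
∂h/∂x = +0.003314, ∂h/∂y = -0.002784 (det = -6125).
|∇h| = √(0.003314² + -0.002784²) = 0.004328

0.00433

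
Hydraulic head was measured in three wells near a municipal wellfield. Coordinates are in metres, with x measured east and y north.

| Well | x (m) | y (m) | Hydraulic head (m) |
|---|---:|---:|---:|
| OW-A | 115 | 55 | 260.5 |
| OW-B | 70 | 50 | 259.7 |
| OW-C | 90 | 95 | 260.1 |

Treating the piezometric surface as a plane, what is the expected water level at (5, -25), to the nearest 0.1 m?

258.5 m

Differences from OW-A: to OW-B (Δx, Δy, Δh) = (-45, -5, -0.8); to OW-C = (-25, 40, -0.4).
Solve a·Δx + b·Δy = Δh: det = (-45)·40 − (-25)·(-5) = -1925.
∂h/∂x = [(-0.8)·40 − (-0.4)·(-5)] / -1925 = +0.01766
∂h/∂y = [(-45)·(-0.4) − (-25)·(-0.8)] / -1925 = +0.001039
h(5, -25) = 260.5 + (+0.01766)·(-110) + (+0.001039)·(-80) = 260.5 -1.943 -0.083 = 258.474 m.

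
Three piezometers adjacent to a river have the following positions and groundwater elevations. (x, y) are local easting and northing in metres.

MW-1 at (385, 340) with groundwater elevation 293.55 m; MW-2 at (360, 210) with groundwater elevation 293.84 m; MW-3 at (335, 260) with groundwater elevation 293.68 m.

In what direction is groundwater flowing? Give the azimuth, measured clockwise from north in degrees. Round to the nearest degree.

331°

Taking MW-1 as reference: MW-2−MW-1 = (-25, -130, +0.29); MW-3−MW-1 = (-50, -80, +0.13).
Solve a·Δx + b·Δy = Δh: det = (-25)·(-80) − (-50)·(-130) = -4500.
∂h/∂x = [(+0.29)·(-80) − (+0.13)·(-130)] / -4500 = +0.001400
∂h/∂y = [(-25)·(+0.13) − (-50)·(+0.29)] / -4500 = -0.002500
Flow direction (−∇h) has components (-0.001400 E, +0.002500 N).
Azimuth = atan2(E, N) = atan2(-0.001400, +0.002500) = 330.8° ≈ 331°.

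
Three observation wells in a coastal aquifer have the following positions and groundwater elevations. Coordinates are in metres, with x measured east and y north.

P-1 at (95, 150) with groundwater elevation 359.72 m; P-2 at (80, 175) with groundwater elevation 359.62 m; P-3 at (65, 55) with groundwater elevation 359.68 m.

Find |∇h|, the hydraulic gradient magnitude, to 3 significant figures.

0.00495

With h = a·x + b·y + c and P-1 as origin, the differences give:
  (-15)·a + 25·b = -0.10
  (-30)·a + (-95)·b = -0.04
Eliminate b (×(-95) and ×25, subtract): 2175·a = 10.500 → a = ∂h/∂x = +0.004828
Back-substitute: b = ∂h/∂y = -0.001103.
|∇h| = √(0.004828² + -0.001103²) = 0.004952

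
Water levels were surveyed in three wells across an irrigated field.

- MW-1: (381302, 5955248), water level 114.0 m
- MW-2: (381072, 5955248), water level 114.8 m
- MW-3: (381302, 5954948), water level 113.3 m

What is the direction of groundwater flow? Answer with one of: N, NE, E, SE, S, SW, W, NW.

SE

∂h/∂x = (114.8 − 114.0) / (381072 − 381302) = -0.003478
∂h/∂y = (113.3 − 114.0) / (5954948 − 5955248) = +0.002333
Flow = −∇h = (+0.003478 east, -0.002333 north), which points southeast.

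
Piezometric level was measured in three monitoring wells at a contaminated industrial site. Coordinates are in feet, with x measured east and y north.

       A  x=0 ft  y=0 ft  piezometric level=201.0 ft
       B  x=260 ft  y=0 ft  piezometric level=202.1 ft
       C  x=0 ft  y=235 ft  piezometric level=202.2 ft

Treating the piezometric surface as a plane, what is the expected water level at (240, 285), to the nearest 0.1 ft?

203.5 ft

∂h/∂x = (202.1 − 201.0) / (260 − 0) = +0.004231
∂h/∂y = (202.2 − 201.0) / (235 − 0) = +0.005106
h(240, 285) = 201.0 + (+0.004231)·(240) + (+0.005106)·(285) = 201.0 +1.015 +1.455 = 203.471 ft.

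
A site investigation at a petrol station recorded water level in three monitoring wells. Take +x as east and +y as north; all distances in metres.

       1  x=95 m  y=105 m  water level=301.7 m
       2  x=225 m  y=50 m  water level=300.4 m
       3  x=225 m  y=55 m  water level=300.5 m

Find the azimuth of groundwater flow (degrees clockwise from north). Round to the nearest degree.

176°

Differences from 1: to 2 (Δx, Δy, Δh) = (130, -55, -1.3); to 3 = (130, -50, -1.2).
Determinant of the coordinate differences = 130·(-50) − 130·(-55) = 650.
∂h/∂x = [(-1.3)·(-50) − (-1.2)·(-55)] / 650 = -0.001538
∂h/∂y = [130·(-1.2) − 130·(-1.3)] / 650 = +0.02000
Flow direction (−∇h) has components (+0.001538 E, -0.02000 N).
Azimuth = atan2(E, N) = atan2(+0.001538, -0.02000) = 175.6° ≈ 176°.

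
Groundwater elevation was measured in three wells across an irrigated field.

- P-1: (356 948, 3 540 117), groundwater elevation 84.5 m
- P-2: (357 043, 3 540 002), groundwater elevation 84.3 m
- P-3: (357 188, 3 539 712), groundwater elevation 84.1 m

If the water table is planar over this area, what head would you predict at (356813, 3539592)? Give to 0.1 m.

85.4 m

With h = a·x + b·y + c and P-1 as origin, the differences give:
  95·a + (-115)·b = -0.2
  240·a + (-405)·b = -0.4
Eliminate b (×(-405) and ×(-115), subtract): -10875·a = 35.00 → a = ∂h/∂x = -0.003218
Back-substitute: b = ∂h/∂y = -0.0009195.
h(356813, 3539592) = 84.5 + (-0.003218)·(-135) + (-0.0009195)·(-525) = 84.5 +0.434 +0.483 = 85.417 m.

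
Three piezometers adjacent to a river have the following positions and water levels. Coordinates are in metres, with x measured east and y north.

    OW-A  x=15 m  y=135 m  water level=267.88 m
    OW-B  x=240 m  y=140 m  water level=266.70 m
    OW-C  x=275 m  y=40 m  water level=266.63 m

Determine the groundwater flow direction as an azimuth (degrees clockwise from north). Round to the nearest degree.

078°

Taking OW-A as reference: OW-B−OW-A = (225, 5, -1.18); OW-C−OW-A = (260, -95, -1.25).
Solve a·Δx + b·Δy = Δh: det = 225·(-95) − 260·5 = -22675.
∂h/∂x = [(-1.18)·(-95) − (-1.25)·5] / -22675 = -0.005219
∂h/∂y = [225·(-1.25) − 260·(-1.18)] / -22675 = -0.001127
Flow direction (−∇h) has components (+0.005219 E, +0.001127 N).
Azimuth = atan2(E, N) = atan2(+0.005219, +0.001127) = 77.8° ≈ 078°.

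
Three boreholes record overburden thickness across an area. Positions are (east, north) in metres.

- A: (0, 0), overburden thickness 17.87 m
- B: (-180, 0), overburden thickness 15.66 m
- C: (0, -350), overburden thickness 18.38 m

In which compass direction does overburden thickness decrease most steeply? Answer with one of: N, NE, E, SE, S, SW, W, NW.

W

∂d/∂x = (15.66 − 17.87) / (-180 − 0) = +0.01228
∂d/∂y = (18.38 − 17.87) / (-350 − 0) = -0.001457
Steepest decrease is along −∇f = (-0.01228 E, +0.001457 N) → west.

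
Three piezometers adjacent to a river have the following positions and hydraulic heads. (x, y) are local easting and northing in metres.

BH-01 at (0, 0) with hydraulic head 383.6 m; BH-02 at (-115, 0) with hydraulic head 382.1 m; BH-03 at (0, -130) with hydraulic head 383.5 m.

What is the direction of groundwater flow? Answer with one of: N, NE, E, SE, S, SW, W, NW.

∂h/∂x = (382.1 − 383.6) / (-115 − 0) = +0.01304
∂h/∂y = (383.5 − 383.6) / (-130 − 0) = +0.0007692
Flow = −∇h = (-0.01304 east, -0.0007692 north), which points west.

W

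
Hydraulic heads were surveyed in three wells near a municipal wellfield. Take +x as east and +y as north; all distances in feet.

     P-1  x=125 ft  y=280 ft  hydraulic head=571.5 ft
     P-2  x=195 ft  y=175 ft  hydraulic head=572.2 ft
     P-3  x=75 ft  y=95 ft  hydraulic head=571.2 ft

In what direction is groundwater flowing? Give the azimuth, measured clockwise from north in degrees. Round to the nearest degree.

275°

Three-point gradient (reference P-1): Δ to P-2 = (70, -105, +0.7), Δ to P-3 = (-50, -185, -0.3).
∂h/∂x = +0.008846, ∂h/∂y = -0.0007692 (det = -18200).
Flow direction (−∇h) has components (-0.008846 E, +0.0007692 N).
Azimuth = atan2(E, N) = atan2(-0.008846, +0.0007692) = 275.0° ≈ 275°.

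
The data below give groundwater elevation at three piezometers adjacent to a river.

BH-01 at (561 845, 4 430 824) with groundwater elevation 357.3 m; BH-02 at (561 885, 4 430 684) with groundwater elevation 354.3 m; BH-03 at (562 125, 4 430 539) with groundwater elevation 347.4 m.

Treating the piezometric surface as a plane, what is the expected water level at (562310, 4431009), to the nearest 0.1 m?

351.4 m

Differences from BH-01: to BH-02 (Δx, Δy, Δh) = (40, -140, -3.0); to BH-03 = (280, -285, -9.9).
Determinant of the coordinate differences = 40·(-285) − 280·(-140) = 27800.
∂h/∂x = [(-3.0)·(-285) − (-9.9)·(-140)] / 27800 = -0.01910
∂h/∂y = [40·(-9.9) − 280·(-3.0)] / 27800 = +0.01597
h(562310, 4431009) = 357.3 + (-0.01910)·(465) + (+0.01597)·(185) = 357.3 -8.882 +2.955 = 351.373 m.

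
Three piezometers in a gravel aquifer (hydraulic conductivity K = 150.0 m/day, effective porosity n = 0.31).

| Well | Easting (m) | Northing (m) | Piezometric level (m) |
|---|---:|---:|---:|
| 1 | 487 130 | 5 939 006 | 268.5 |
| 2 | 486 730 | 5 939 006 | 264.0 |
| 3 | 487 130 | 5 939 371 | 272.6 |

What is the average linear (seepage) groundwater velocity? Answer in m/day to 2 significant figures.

∂h/∂x = (264.0 − 268.5) / (486730 − 487130) = +0.01125
∂h/∂y = (272.6 − 268.5) / (5939371 − 5939006) = +0.01123
|∇h| = √(0.01125² + 0.01123²) = 0.0159
Seepage velocity v = K·i/n = 150.0 × 0.0159 / 0.31 = 7.694 m/day.

7.7 m/day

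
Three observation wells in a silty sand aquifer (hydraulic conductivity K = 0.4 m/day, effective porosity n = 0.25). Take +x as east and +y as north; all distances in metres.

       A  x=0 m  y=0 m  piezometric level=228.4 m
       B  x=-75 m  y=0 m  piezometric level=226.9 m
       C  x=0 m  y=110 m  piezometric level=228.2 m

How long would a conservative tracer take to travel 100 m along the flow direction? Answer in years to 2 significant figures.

8.5 years

∂h/∂x = (226.9 − 228.4) / (-75 − 0) = +0.02000
∂h/∂y = (228.2 − 228.4) / (110 − 0) = -0.001818
|∇h| = √(0.02000² + -0.001818²) = 0.02008
Seepage velocity v = K·i/n = 0.4 × 0.02008 / 0.25 = 0.03213 m/day.
t = 100 / 0.03213 = 3112 days = 8.52 years.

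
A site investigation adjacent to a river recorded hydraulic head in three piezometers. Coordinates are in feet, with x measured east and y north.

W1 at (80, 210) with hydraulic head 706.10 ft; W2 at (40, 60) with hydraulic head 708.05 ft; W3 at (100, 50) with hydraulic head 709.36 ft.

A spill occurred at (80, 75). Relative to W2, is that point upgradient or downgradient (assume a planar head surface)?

Differences from W1: to W2 (Δx, Δy, Δh) = (-40, -150, +1.95); to W3 = (20, -160, +3.26).
Solve a·Δx + b·Δy = Δh: det = (-40)·(-160) − 20·(-150) = 9400.
∂h/∂x = [(+1.95)·(-160) − (+3.26)·(-150)] / 9400 = +0.01883
∂h/∂y = [(-40)·(+3.26) − 20·(+1.95)] / 9400 = -0.01802
Head at (80, 75) = 706.10 + (+0.01883)·(0) + (-0.01802)·(-135) = 708.53 ft.
That is higher than the 708.05 ft at W2, so the point is upgradient.

upgradient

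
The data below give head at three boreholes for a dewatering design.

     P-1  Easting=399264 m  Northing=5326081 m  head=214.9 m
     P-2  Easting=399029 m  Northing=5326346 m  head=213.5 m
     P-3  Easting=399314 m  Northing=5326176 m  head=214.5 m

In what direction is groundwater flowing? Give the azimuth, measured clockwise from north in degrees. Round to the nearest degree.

Taking P-1 as reference: P-2−P-1 = (-235, 265, -1.4); P-3−P-1 = (50, 95, -0.4).
Determinant of the coordinate differences = (-235)·95 − 50·265 = -35575.
∂h/∂x = [(-1.4)·95 − (-0.4)·265] / -35575 = +0.0007590
∂h/∂y = [(-235)·(-0.4) − 50·(-1.4)] / -35575 = -0.004610
Flow direction (−∇h) has components (-0.0007590 E, +0.004610 N).
Azimuth = atan2(E, N) = atan2(-0.0007590, +0.004610) = 350.7° ≈ 351°.

351°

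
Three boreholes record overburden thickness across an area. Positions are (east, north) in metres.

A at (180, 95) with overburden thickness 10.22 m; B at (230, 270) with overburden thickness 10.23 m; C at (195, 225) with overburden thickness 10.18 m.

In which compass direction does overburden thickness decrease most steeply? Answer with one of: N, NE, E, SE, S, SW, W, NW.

Differences from A: to B (Δx, Δy, Δh) = (50, 175, +0.01); to C = (15, 130, -0.04).
Solve a·Δx + b·Δy = Δd: det = 50·130 − 15·175 = 3875.
∂d/∂x = [(+0.01)·130 − (-0.04)·175] / 3875 = +0.002142
∂d/∂y = [50·(-0.04) − 15·(+0.01)] / 3875 = -0.0005548
Steepest decrease is along −∇f = (-0.002142 E, +0.0005548 N) → west.

W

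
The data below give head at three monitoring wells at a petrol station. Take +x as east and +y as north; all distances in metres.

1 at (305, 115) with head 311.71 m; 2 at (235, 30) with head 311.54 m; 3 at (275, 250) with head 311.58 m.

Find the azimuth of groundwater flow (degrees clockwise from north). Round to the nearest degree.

277°

Differences from 1: to 2 (Δx, Δy, Δh) = (-70, -85, -0.17); to 3 = (-30, 135, -0.13).
Determinant of the coordinate differences = (-70)·135 − (-30)·(-85) = -12000.
∂h/∂x = [(-0.17)·135 − (-0.13)·(-85)] / -12000 = +0.002833
∂h/∂y = [(-70)·(-0.13) − (-30)·(-0.17)] / -12000 = -0.0003333
Flow direction (−∇h) has components (-0.002833 E, +0.0003333 N).
Azimuth = atan2(E, N) = atan2(-0.002833, +0.0003333) = 276.7° ≈ 277°.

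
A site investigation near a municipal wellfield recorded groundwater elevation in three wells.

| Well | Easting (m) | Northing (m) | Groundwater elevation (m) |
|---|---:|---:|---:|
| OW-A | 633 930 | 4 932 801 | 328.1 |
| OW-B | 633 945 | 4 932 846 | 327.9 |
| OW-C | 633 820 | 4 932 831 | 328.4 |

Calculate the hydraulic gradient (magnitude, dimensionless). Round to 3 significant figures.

0.00485

Differences from OW-A: to OW-B (Δx, Δy, Δh) = (15, 45, -0.2); to OW-C = (-110, 30, +0.3).
Solve a·Δx + b·Δy = Δh: det = 15·30 − (-110)·45 = 5400.
∂h/∂x = [(-0.2)·30 − (+0.3)·45] / 5400 = -0.003611
∂h/∂y = [15·(+0.3) − (-110)·(-0.2)] / 5400 = -0.003241
|∇h| = √(-0.003611² + -0.003241²) = 0.004852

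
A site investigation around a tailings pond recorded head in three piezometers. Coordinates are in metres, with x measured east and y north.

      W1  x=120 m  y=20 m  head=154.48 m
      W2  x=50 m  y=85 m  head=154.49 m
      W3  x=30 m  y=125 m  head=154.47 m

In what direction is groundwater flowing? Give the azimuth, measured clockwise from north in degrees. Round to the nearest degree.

Taking W1 as reference: W2−W1 = (-70, 65, +0.01); W3−W1 = (-90, 105, -0.01).
Determinant of the coordinate differences = (-70)·105 − (-90)·65 = -1500.
∂h/∂x = [(+0.01)·105 − (-0.01)·65] / -1500 = -0.001133
∂h/∂y = [(-70)·(-0.01) − (-90)·(+0.01)] / -1500 = -0.001067
Flow direction (−∇h) has components (+0.001133 E, +0.001067 N).
Azimuth = atan2(E, N) = atan2(+0.001133, +0.001067) = 46.7° ≈ 047°.

047°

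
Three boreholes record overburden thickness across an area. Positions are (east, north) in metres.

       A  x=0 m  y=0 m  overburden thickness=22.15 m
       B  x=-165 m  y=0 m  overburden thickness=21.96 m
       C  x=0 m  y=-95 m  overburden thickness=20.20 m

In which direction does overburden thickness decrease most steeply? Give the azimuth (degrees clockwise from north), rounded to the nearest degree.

∂d/∂x = (21.96 − 22.15) / (-165 − 0) = +0.001152
∂d/∂y = (20.20 − 22.15) / (-95 − 0) = +0.02053
Steepest decrease is along −∇f: components (-0.001152 E, -0.02053 N).
Azimuth = atan2(-0.001152, -0.02053) = 183.2° ≈ 183°.

183°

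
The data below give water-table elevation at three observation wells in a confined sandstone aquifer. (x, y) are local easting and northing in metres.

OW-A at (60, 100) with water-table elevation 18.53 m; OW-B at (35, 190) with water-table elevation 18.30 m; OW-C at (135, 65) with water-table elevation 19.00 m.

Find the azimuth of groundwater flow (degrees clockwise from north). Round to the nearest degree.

279°

Three-point gradient (reference OW-A): Δ to OW-B = (-25, 90, -0.23), Δ to OW-C = (75, -35, +0.47).
∂h/∂x = +0.005830, ∂h/∂y = -0.0009362 (det = -5875).
Flow direction (−∇h) has components (-0.005830 E, +0.0009362 N).
Azimuth = atan2(E, N) = atan2(-0.005830, +0.0009362) = 279.1° ≈ 279°.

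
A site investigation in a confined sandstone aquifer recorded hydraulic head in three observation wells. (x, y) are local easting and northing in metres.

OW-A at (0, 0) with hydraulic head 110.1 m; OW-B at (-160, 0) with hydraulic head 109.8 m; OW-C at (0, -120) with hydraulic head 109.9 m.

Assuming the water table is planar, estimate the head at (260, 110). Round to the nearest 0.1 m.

110.8 m

∂h/∂x = (109.8 − 110.1) / (-160 − 0) = +0.001875
∂h/∂y = (109.9 − 110.1) / (-120 − 0) = +0.001667
h(260, 110) = 110.1 + (+0.001875)·(260) + (+0.001667)·(110) = 110.1 +0.487 +0.183 = 110.771 m.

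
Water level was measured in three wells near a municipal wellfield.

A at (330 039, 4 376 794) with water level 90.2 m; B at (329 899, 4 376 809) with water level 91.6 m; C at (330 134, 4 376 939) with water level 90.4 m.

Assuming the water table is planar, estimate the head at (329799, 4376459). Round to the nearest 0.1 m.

89.9 m

With h = a·x + b·y + c and A as origin, the differences give:
  (-140)·a + 15·b = +1.4
  95·a + 145·b = +0.2
Eliminate b (×145 and ×15, subtract): -21725·a = 200.00 → a = ∂h/∂x = -0.009206
Back-substitute: b = ∂h/∂y = +0.007411.
h(329799, 4376459) = 90.2 + (-0.009206)·(-240) + (+0.007411)·(-335) = 90.2 +2.209 -2.483 = 89.927 m.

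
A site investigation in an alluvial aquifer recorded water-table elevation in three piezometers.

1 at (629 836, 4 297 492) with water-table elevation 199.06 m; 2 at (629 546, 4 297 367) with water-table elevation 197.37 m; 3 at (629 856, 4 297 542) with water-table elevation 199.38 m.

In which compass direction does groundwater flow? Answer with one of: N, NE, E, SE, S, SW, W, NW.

Three-point gradient (reference 1): Δ to 2 = (-290, -125, -1.69), Δ to 3 = (20, 50, +0.32).
∂h/∂x = +0.003708, ∂h/∂y = +0.004917 (det = -12000).
Flow = −∇h = (-0.003708 east, -0.004917 north), which points southwest.

SW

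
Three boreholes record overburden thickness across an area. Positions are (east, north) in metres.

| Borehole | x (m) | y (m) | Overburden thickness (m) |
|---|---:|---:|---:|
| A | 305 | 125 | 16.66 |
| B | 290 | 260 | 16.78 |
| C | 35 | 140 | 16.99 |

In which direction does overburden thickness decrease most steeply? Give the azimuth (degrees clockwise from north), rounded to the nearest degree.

123°

With d = a·x + b·y + c and A as origin, the differences give:
  (-15)·a + 135·b = +0.12
  (-270)·a + 15·b = +0.33
Eliminate b (×15 and ×135, subtract): 36225·a = -42.750 → a = ∂d/∂x = -0.001180
Back-substitute: b = ∂d/∂y = +0.0007578.
Steepest decrease is along −∇f: components (+0.001180 E, -0.0007578 N).
Azimuth = atan2(+0.001180, -0.0007578) = 122.7° ≈ 123°.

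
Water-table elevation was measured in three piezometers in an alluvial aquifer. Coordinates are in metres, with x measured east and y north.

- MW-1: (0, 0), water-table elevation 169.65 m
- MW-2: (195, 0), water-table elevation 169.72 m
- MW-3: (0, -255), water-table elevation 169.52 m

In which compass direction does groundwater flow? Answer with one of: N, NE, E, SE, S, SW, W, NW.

SW

∂h/∂x = (169.72 − 169.65) / (195 − 0) = +0.0003590
∂h/∂y = (169.52 − 169.65) / (-255 − 0) = +0.0005098
Flow = −∇h = (-0.0003590 east, -0.0005098 north), which points southwest.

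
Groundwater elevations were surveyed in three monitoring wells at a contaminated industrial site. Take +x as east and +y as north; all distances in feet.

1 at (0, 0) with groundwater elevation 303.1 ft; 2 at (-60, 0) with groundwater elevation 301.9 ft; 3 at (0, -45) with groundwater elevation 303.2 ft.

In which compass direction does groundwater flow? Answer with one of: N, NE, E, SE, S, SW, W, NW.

W

∂h/∂x = (301.9 − 303.1) / (-60 − 0) = +0.02000
∂h/∂y = (303.2 − 303.1) / (-45 − 0) = -0.002222
Flow = −∇h = (-0.02000 east, +0.002222 north), which points west.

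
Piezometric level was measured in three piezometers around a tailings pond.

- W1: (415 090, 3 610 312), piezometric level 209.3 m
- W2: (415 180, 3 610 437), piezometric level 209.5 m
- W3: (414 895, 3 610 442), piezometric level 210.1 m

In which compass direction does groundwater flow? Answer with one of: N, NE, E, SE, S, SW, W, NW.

SE

Taking W1 as reference: W2−W1 = (90, 125, +0.2); W3−W1 = (-195, 130, +0.8).
Solve a·Δx + b·Δy = Δh: det = 90·130 − (-195)·125 = 36075.
∂h/∂x = [(+0.2)·130 − (+0.8)·125] / 36075 = -0.002051
∂h/∂y = [90·(+0.8) − (-195)·(+0.2)] / 36075 = +0.003077
Flow = −∇h = (+0.002051 east, -0.003077 north), which points southeast.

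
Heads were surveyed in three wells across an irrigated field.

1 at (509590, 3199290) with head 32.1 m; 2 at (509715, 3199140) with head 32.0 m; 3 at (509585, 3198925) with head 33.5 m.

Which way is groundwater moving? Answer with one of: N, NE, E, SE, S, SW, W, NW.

With h = a·x + b·y + c and 1 as origin, the differences give:
  125·a + (-150)·b = -0.1
  (-5)·a + (-365)·b = +1.4
Eliminate b (×(-365) and ×(-150), subtract): -46375·a = 246.50 → a = ∂h/∂x = -0.005315
Back-substitute: b = ∂h/∂y = -0.003763.
Flow = −∇h = (+0.005315 east, +0.003763 north), which points northeast.

NE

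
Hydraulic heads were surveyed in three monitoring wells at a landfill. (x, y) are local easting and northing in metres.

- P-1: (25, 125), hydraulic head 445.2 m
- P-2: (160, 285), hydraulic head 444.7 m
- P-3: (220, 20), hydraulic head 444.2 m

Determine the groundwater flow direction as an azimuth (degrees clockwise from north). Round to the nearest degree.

Differences from P-1: to P-2 (Δx, Δy, Δh) = (135, 160, -0.5); to P-3 = (195, -105, -1.0).
Solve a·Δx + b·Δy = Δh: det = 135·(-105) − 195·160 = -45375.
∂h/∂x = [(-0.5)·(-105) − (-1.0)·160] / -45375 = -0.004683
∂h/∂y = [135·(-1.0) − 195·(-0.5)] / -45375 = +0.0008264
Flow direction (−∇h) has components (+0.004683 E, -0.0008264 N).
Azimuth = atan2(E, N) = atan2(+0.004683, -0.0008264) = 100.0° ≈ 100°.

100°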